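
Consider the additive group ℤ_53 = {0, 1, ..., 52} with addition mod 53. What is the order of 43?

In ℤ_53, the order of an element a is n/gcd(a, n).
gcd(43, 53) = 1, so |⟨43⟩| = 53/1 = 53.

53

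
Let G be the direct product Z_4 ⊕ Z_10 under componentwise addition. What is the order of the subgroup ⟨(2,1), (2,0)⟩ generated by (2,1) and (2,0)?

|⟨(2,1)⟩| = 10 and |⟨(2,0)⟩| = 2, so |H| is a multiple of lcm(10, 2) = 10 and divides |G| = 40.
Closing under the operation: H = {(0,0), (0,1), (0,2), (0,3), (0,4), (0,5), (0,6), (0,7), (0,8), (0,9), (2,0), (2,1), (2,2), (2,3), (2,4), (2,5), (2,6), (2,7), (2,8), (2,9)}, so |H| = 20.

20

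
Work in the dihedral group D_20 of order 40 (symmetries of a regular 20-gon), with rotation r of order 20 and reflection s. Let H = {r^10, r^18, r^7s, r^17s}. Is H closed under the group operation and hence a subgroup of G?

The identity e ∉ H, so H is not a subgroup.

No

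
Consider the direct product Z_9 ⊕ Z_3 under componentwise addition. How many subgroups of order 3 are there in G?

4

|G| = 27 and 3 | 27, so subgroups of order 3 are possible by Lagrange.
The subgroups of order 3 are: {(0,0), (0,1), (0,2)}; {(0,0), (3,0), (6,0)}; {(0,0), (3,1), (6,2)}; {(0,0), (3,2), (6,1)}.
So G has 4 subgroups of order 3.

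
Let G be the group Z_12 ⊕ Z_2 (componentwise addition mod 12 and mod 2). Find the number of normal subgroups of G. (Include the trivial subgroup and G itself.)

G is abelian, so every subgroup is normal.
G has 16 subgroups in total, hence 16 normal subgroups.

16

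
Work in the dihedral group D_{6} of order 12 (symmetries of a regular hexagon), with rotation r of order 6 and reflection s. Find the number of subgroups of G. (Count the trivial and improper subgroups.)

|G| = 12, so by Lagrange every subgroup order divides 12. Divisors: 1, 2, 3, 4, 6, 12.
Subgroups by order — order 1: 1; order 2: 7; order 3: 1; order 4: 3; order 6: 3; order 12: 1.
Total: 1 + 7 + 1 + 3 + 3 + 1 = 16.

16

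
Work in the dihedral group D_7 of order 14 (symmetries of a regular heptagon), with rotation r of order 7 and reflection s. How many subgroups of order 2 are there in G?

|G| = 14 and 2 | 14, so subgroups of order 2 are possible by Lagrange.
The subgroups of order 2 are: {e, r^2s}; {e, r^3s}; {e, r^4s}; {e, r^5s}; … (7 in all).
So G has 7 subgroups of order 2.

7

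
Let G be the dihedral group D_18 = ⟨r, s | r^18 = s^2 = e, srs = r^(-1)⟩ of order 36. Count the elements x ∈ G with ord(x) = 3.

2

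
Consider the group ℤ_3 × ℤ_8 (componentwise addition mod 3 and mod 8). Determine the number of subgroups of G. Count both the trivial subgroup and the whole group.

|G| = 24, so by Lagrange every subgroup order divides 24. Divisors: 1, 2, 3, 4, 6, 8, 12, 24.
Subgroups by order — order 1: 1; order 2: 1; order 3: 1; order 4: 1; order 6: 1; order 8: 1; order 12: 1; order 24: 1.
Total: 1 + 1 + 1 + 1 + 1 + 1 + 1 + 1 = 8.

8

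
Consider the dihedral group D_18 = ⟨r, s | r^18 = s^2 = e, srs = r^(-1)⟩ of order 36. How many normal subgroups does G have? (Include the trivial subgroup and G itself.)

9

G has 45 subgroups. Checking conjugation-invariance by order — order 1: 1/1 normal; order 2: 1/19 normal; order 3: 1/1 normal; order 4: 0/9 normal; order 6: 1/7 normal; order 9: 1/1 normal; order 12: 0/3 normal; order 18: 3/3 normal; order 36: 1/1 normal.
Total normal subgroups: 9.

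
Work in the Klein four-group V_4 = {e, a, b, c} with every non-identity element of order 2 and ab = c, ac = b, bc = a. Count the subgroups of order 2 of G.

|G| = 4 and 2 | 4, so subgroups of order 2 are possible by Lagrange.
The subgroups of order 2 are: {e, a}; {e, b}; {e, c}.
So G has 3 subgroups of order 2.

3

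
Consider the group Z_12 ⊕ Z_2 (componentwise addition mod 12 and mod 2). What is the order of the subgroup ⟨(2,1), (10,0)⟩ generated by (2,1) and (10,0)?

12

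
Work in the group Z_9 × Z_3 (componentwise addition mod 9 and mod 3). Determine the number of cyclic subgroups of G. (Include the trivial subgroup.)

Each element a generates a cyclic subgroup ⟨a⟩; distinct elements may generate the same one (a cyclic group of order d has φ(d) generators).
Cyclic subgroups by order — order 1: 1; order 3: 4; order 9: 3.
Total: 8.

8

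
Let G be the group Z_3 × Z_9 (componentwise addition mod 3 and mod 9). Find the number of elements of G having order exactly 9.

An element (a,b) has order lcm(ord(a), ord(b)); count pairs with lcm equal to 9.
Enumerating gives 18 such elements.

18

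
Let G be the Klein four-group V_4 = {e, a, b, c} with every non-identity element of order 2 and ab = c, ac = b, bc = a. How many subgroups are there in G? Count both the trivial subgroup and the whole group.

5

|G| = 4, so by Lagrange every subgroup order divides 4. Divisors: 1, 2, 4.
Subgroups by order — order 1: 1; order 2: 3; order 4: 1.
Total: 1 + 3 + 1 = 5.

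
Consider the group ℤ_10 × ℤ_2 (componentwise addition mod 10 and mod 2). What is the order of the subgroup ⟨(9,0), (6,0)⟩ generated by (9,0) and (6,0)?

|⟨(9,0)⟩| = 10 and |⟨(6,0)⟩| = 5, so |H| is a multiple of lcm(10, 5) = 10 and divides |G| = 20.
Closing under the operation: H = {(0,0), (1,0), (2,0), (3,0), (4,0), (5,0), (6,0), (7,0), (8,0), (9,0)}, so |H| = 10.

10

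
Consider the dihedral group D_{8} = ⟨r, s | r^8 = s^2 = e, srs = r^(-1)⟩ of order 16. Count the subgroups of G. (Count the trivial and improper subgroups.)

19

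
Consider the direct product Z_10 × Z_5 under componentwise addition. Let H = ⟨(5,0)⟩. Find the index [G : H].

25

|⟨(5,0)⟩| = 2 and |G| = 50.
By Lagrange, [G : H] = |G|/|H| = 50/2 = 25.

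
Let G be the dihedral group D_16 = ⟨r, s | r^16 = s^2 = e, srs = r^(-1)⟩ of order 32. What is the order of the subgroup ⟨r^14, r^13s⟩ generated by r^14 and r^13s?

|⟨r^14⟩| = 8 and |⟨r^13s⟩| = 2, so |H| is a multiple of lcm(8, 2) = 8 and divides |G| = 32.
Closing under the operation: H = {e, r^2, r^4, r^6, r^8, r^10, r^12, r^14, rs, r^3s, r^5s, r^7s, r^9s, r^11s, r^13s, r^15s}, so |H| = 16.

16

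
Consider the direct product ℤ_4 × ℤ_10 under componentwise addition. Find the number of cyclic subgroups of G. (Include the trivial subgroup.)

12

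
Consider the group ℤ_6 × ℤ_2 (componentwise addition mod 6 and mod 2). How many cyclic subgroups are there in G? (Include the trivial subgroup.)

8

Each element a generates a cyclic subgroup ⟨a⟩; distinct elements may generate the same one (a cyclic group of order d has φ(d) generators).
Cyclic subgroups by order — order 1: 1; order 2: 3; order 3: 1; order 6: 3.
Total: 8.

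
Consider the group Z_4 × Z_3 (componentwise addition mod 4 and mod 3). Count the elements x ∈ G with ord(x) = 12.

An element (a,b) has order lcm(ord(a), ord(b)); count pairs with lcm equal to 12.
Enumerating gives 4 such elements.

4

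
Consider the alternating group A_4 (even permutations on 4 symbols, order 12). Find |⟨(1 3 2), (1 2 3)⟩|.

|⟨(1 3 2)⟩| = 3 and |⟨(1 2 3)⟩| = 3, so |H| is a multiple of lcm(3, 3) = 3 and divides |G| = 12.
Closing under the operation: H = {e, (1 2 3), (1 3 2)}, so |H| = 3.

3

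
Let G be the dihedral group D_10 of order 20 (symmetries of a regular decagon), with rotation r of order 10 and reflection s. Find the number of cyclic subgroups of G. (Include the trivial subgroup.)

14

Group the elements of G by the cyclic subgroup they generate; each cyclic subgroup of order d accounts for φ(d) elements.
Cyclic subgroups by order — order 1: 1; order 2: 11; order 5: 1; order 10: 1.
Total: 14.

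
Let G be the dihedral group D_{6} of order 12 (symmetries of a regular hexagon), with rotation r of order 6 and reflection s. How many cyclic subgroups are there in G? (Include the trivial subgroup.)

10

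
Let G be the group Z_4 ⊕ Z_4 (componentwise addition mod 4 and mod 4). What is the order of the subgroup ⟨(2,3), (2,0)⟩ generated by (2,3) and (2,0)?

8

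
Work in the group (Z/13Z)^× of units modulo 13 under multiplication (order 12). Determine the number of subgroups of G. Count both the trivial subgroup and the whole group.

|G| = 12, so by Lagrange every subgroup order divides 12. Divisors: 1, 2, 3, 4, 6, 12.
Subgroups by order — order 1: 1; order 2: 1; order 3: 1; order 4: 1; order 6: 1; order 12: 1.
Total: 1 + 1 + 1 + 1 + 1 + 1 = 6.

6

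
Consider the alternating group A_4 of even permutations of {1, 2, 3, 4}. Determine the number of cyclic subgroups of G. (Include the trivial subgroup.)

A cyclic subgroup of order d is generated by each of its φ(d) elements of order d, so the cyclic subgroups of order d number (#elements of order d)/φ(d).
Cyclic subgroups by order — order 1: 1; order 2: 3; order 3: 4.
Total: 8.

8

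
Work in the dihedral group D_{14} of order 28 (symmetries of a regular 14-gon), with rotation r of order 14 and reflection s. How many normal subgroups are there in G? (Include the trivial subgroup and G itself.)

G has 28 subgroups. Checking conjugation-invariance by order — order 1: 1/1 normal; order 2: 1/15 normal; order 4: 0/7 normal; order 7: 1/1 normal; order 14: 3/3 normal; order 28: 1/1 normal.
Total normal subgroups: 7.

7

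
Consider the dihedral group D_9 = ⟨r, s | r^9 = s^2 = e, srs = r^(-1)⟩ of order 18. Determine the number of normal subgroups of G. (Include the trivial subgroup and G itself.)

G has 16 subgroups. Checking conjugation-invariance by order — order 1: 1/1 normal; order 2: 0/9 normal; order 3: 1/1 normal; order 6: 0/3 normal; order 9: 1/1 normal; order 18: 1/1 normal.
Total normal subgroups: 4.

4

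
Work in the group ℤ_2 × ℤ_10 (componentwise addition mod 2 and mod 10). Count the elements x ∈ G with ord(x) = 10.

12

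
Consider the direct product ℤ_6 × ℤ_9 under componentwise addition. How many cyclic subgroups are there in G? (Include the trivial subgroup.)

A cyclic subgroup of order d is generated by each of its φ(d) elements of order d, so the cyclic subgroups of order d number (#elements of order d)/φ(d).
Cyclic subgroups by order — order 1: 1; order 2: 1; order 3: 4; order 6: 4; order 9: 3; order 18: 3.
Total: 16.

16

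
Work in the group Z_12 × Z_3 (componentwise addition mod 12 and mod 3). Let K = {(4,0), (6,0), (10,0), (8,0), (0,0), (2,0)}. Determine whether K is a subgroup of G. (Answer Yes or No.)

Yes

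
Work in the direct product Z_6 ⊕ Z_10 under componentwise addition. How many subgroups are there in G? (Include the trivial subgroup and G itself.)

|G| = 60, so by Lagrange every subgroup order divides 60. Divisors: 1, 2, 3, 4, 5, 6, 10, 12, 15, 20, 30, 60.
Subgroups by order — order 1: 1; order 2: 3; order 3: 1; order 4: 1; order 5: 1; order 6: 3; order 10: 3; order 12: 1; order 15: 1; order 20: 1; order 30: 3; order 60: 1.
Total: 1 + 3 + 1 + 1 + 1 + 3 + 3 + 1 + 1 + 1 + 3 + 1 = 20.

20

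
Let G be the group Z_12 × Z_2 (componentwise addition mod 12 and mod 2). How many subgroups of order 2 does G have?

3

|G| = 24 and 2 | 24, so subgroups of order 2 are possible by Lagrange.
The subgroups of order 2 are: {(0,0), (0,1)}; {(0,0), (6,0)}; {(0,0), (6,1)}.
So G has 3 subgroups of order 2.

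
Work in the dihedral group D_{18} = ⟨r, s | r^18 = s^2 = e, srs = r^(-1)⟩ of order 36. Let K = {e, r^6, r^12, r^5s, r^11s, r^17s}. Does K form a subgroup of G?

Yes

|K| = 6 divides |G| = 36, consistent with Lagrange.
K contains the identity, every element's inverse is in K, and K is closed under ·: it is a subgroup.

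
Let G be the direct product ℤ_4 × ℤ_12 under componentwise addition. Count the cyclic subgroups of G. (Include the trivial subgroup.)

Each element a generates a cyclic subgroup ⟨a⟩; distinct elements may generate the same one (a cyclic group of order d has φ(d) generators).
Cyclic subgroups by order — order 1: 1; order 2: 3; order 3: 1; order 4: 6; order 6: 3; order 12: 6.
Total: 20.

20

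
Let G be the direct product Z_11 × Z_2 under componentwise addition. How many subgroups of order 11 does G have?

1

|G| = 22 and 11 | 22, so subgroups of order 11 are possible by Lagrange.
The subgroups of order 11 are: {(0,0), (1,0), (2,0), (3,0), (4,0), (5,0), (6,0), (7,0), (8,0), (9,0), (10,0)}.
So G has 1 subgroup of order 11.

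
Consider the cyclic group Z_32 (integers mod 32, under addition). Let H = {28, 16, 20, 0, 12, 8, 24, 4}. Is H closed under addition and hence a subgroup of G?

|H| = 8 divides |G| = 32, consistent with Lagrange.
H contains the identity, every element's inverse is in H, and H is closed under +: it is a subgroup.
In fact H = ⟨4⟩.

Yes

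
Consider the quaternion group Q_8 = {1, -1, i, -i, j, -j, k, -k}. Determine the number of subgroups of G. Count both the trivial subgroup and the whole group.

6

|G| = 8, so by Lagrange every subgroup order divides 8. Divisors: 1, 2, 4, 8.
Subgroups by order — order 1: 1; order 2: 1; order 4: 3; order 8: 1.
Total: 1 + 1 + 3 + 1 = 6.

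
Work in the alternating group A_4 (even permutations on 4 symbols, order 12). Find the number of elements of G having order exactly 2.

The elements of order 2 are: (1 2)(3 4), (1 3)(2 4), (1 4)(2 3).
That's 3.

3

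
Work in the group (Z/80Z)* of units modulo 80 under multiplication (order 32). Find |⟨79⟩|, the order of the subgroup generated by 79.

2

Compute successive powers of 79 mod 80: 79, 1; 79^2 ≡ 1 (mod 80).
So |⟨79⟩| = 2.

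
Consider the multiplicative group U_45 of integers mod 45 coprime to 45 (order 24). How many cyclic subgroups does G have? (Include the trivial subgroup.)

Group the elements of G by the cyclic subgroup they generate; each cyclic subgroup of order d accounts for φ(d) elements.
Cyclic subgroups by order — order 1: 1; order 2: 3; order 3: 1; order 4: 2; order 6: 3; order 12: 2.
Total: 12.

12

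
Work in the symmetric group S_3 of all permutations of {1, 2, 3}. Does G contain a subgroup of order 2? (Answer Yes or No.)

2 | 6. A subgroup of order 2 is {e, (1 2)}.

Yes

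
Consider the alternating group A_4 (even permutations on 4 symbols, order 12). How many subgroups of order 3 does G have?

4

|G| = 12 and 3 | 12, so subgroups of order 3 are possible by Lagrange.
The subgroups of order 3 are: {e, (1 2 3), (1 3 2)}; {e, (1 2 4), (1 4 2)}; {e, (1 3 4), (1 4 3)}; {e, (2 3 4), (2 4 3)}.
So G has 4 subgroups of order 3.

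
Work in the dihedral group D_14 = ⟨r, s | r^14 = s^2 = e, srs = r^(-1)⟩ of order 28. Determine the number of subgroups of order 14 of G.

3

|G| = 28 and 14 | 28, so subgroups of order 14 are possible by Lagrange.
The subgroups of order 14 are: {e, r, r^2, r^3, r^4, r^5, r^6, r^7, r^8, r^9, r^10, r^11, r^12, r^13}; {e, r^2, r^4, r^6, r^8, r^10, r^12, s, r^2s, r^4s, r^6s, r^8s, r^10s, r^12s}; {e, r^2, r^4, r^6, r^8, r^10, r^12, rs, r^3s, r^5s, r^7s, r^9s, r^11s, r^13s}.
So G has 3 subgroups of order 14.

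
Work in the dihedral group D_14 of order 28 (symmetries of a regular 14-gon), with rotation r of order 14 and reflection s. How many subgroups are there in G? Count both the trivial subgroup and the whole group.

|G| = 28, so by Lagrange every subgroup order divides 28. Divisors: 1, 2, 4, 7, 14, 28.
Subgroups by order — order 1: 1; order 2: 15; order 4: 7; order 7: 1; order 14: 3; order 28: 1.
Total: 1 + 15 + 7 + 1 + 3 + 1 = 28.

28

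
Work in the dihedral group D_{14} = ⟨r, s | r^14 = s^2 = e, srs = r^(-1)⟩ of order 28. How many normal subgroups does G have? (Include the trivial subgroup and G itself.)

G has 28 subgroups. Checking conjugation-invariance by order — order 1: 1/1 normal; order 2: 1/15 normal; order 4: 0/7 normal; order 7: 1/1 normal; order 14: 3/3 normal; order 28: 1/1 normal.
Total normal subgroups: 7.

7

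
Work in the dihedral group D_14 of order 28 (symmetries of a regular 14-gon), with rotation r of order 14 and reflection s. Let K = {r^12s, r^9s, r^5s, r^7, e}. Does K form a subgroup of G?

|K| = 5 does not divide |G| = 28, so by Lagrange K is not a subgroup.

No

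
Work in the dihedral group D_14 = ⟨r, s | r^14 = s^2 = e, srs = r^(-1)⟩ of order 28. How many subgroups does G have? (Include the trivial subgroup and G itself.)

|G| = 28, so by Lagrange every subgroup order divides 28. Divisors: 1, 2, 4, 7, 14, 28.
Subgroups by order — order 1: 1; order 2: 15; order 4: 7; order 7: 1; order 14: 3; order 28: 1.
Total: 1 + 15 + 7 + 1 + 3 + 1 = 28.

28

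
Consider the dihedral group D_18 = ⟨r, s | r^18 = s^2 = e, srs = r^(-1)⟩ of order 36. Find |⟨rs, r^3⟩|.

12

|⟨rs⟩| = 2 and |⟨r^3⟩| = 6, so |H| is a multiple of lcm(2, 6) = 6 and divides |G| = 36.
Closing under the operation: H = {e, r^3, r^6, r^9, r^12, r^15, rs, r^4s, r^7s, r^10s, r^13s, r^16s}, so |H| = 12.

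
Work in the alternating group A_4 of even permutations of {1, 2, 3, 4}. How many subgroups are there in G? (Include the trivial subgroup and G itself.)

10

|G| = 12, so by Lagrange every subgroup order divides 12. Divisors: 1, 2, 3, 4, 6, 12.
Subgroups by order — order 1: 1; order 2: 3; order 3: 4; order 4: 1; order 6: 0; order 12: 1.
Total: 1 + 3 + 4 + 1 + 0 + 1 = 10.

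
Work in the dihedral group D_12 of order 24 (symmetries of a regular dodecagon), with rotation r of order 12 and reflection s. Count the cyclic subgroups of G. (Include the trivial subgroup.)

18

Each element a generates a cyclic subgroup ⟨a⟩; distinct elements may generate the same one (a cyclic group of order d has φ(d) generators).
Cyclic subgroups by order — order 1: 1; order 2: 13; order 3: 1; order 4: 1; order 6: 1; order 12: 1.
Total: 18.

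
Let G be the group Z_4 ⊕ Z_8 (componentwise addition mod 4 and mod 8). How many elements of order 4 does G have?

12

An element (a,b) has order lcm(ord(a), ord(b)); count pairs with lcm equal to 4.
Enumerating gives 12 such elements.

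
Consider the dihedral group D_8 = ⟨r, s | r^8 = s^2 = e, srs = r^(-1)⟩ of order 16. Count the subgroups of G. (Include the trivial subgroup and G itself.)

19

|G| = 16, so by Lagrange every subgroup order divides 16. Divisors: 1, 2, 4, 8, 16.
Subgroups by order — order 1: 1; order 2: 9; order 4: 5; order 8: 3; order 16: 1.
Total: 1 + 9 + 5 + 3 + 1 = 19.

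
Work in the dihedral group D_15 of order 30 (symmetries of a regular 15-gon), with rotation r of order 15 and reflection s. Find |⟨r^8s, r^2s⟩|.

10

|⟨r^8s⟩| = 2 and |⟨r^2s⟩| = 2, so |H| is a multiple of lcm(2, 2) = 2 and divides |G| = 30.
Closing under the operation: H = {e, r^3, r^6, r^9, r^12, r^2s, r^5s, r^8s, r^11s, r^14s}, so |H| = 10.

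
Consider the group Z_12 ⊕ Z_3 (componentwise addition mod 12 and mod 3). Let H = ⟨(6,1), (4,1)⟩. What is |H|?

18

|⟨(6,1)⟩| = 6 and |⟨(4,1)⟩| = 3, so |H| is a multiple of lcm(6, 3) = 6 and divides |G| = 36.
Closing under the operation: H = {(0,0), (0,1), (0,2), (2,0), (2,1), (2,2), (4,0), (4,1), (4,2), (6,0), (6,1), (6,2), (8,0), (8,1), (8,2), (10,0), (10,1), (10,2)}, so |H| = 18.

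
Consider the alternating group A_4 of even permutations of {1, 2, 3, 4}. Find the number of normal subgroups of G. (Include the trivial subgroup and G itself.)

3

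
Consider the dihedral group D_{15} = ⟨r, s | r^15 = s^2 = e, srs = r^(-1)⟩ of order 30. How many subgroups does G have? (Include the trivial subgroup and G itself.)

28

|G| = 30, so by Lagrange every subgroup order divides 30. Divisors: 1, 2, 3, 5, 6, 10, 15, 30.
Subgroups by order — order 1: 1; order 2: 15; order 3: 1; order 5: 1; order 6: 5; order 10: 3; order 15: 1; order 30: 1.
Total: 1 + 15 + 1 + 1 + 5 + 3 + 1 + 1 = 28.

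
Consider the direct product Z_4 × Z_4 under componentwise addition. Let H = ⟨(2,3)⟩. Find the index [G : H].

4

|⟨(2,3)⟩| = 4 and |G| = 16.
By Lagrange, [G : H] = |G|/|H| = 16/4 = 4.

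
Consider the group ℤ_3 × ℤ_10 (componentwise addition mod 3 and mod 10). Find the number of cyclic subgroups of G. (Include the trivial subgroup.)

8

A cyclic subgroup of order d is generated by each of its φ(d) elements of order d, so the cyclic subgroups of order d number (#elements of order d)/φ(d).
Cyclic subgroups by order — order 1: 1; order 2: 1; order 3: 1; order 5: 1; order 6: 1; order 10: 1; order 15: 1; order 30: 1.
Total: 8.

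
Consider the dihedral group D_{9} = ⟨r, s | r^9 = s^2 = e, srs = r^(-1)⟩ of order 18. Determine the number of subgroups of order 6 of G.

3

|G| = 18 and 6 | 18, so subgroups of order 6 are possible by Lagrange.
The subgroups of order 6 are: {e, r^3, r^6, r^2s, r^5s, r^8s}; {e, r^3, r^6, s, r^3s, r^6s}; {e, r^3, r^6, rs, r^4s, r^7s}.
So G has 3 subgroups of order 6.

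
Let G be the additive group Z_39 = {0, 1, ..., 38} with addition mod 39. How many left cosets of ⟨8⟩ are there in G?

1

|⟨8⟩| = 39 and |G| = 39.
By Lagrange, [G : H] = |G|/|H| = 39/39 = 1.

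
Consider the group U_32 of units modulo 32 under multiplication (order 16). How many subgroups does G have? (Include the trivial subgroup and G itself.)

11

|G| = 16, so by Lagrange every subgroup order divides 16. Divisors: 1, 2, 4, 8, 16.
Subgroups by order — order 1: 1; order 2: 3; order 4: 3; order 8: 3; order 16: 1.
Total: 1 + 3 + 3 + 3 + 1 = 11.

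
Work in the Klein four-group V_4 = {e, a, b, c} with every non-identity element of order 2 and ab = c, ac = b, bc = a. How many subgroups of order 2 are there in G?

3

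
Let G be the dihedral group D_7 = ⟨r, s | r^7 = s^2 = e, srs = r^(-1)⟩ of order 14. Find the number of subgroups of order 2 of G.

7

|G| = 14 and 2 | 14, so subgroups of order 2 are possible by Lagrange.
The subgroups of order 2 are: {e, r^2s}; {e, r^3s}; {e, r^4s}; {e, r^5s}; … (7 in all).
So G has 7 subgroups of order 2.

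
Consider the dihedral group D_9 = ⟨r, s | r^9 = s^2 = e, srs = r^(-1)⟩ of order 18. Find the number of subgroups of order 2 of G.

9

|G| = 18 and 2 | 18, so subgroups of order 2 are possible by Lagrange.
The subgroups of order 2 are: {e, r^2s}; {e, r^3s}; {e, r^4s}; {e, r^5s}; … (9 in all).
So G has 9 subgroups of order 2.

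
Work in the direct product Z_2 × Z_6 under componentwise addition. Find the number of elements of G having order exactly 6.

An element (a,b) has order lcm(ord(a), ord(b)); count pairs with lcm equal to 6.
Enumerating gives 6 such elements.

6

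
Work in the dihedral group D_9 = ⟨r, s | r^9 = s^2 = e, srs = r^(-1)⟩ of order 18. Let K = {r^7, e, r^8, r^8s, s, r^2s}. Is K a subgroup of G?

r^7 ∈ K but its inverse r^2 ∉ K, so K is not a subgroup.

No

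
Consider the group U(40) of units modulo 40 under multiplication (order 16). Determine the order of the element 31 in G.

2

Compute successive powers of 31 mod 40: 31, 1; 31^2 ≡ 1 (mod 40).
So |⟨31⟩| = 2.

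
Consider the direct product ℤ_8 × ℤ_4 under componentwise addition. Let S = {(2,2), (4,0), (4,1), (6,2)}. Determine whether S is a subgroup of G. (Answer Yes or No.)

The identity (0,0) ∉ S, so S is not a subgroup.

No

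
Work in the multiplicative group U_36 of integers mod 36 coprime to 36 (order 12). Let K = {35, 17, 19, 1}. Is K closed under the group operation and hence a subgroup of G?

|K| = 4 divides |G| = 12, consistent with Lagrange.
K contains the identity, every element's inverse is in K, and K is closed under ·: it is a subgroup.

Yes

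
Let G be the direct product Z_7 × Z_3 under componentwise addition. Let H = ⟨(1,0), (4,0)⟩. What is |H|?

|⟨(1,0)⟩| = 7 and |⟨(4,0)⟩| = 7, so |H| is a multiple of lcm(7, 7) = 7 and divides |G| = 21.
Closing under the operation: H = {(0,0), (1,0), (2,0), (3,0), (4,0), (5,0), (6,0)}, so |H| = 7.

7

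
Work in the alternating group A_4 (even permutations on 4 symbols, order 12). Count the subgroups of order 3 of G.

|G| = 12 and 3 | 12, so subgroups of order 3 are possible by Lagrange.
The subgroups of order 3 are: {e, (1 2 3), (1 3 2)}; {e, (1 2 4), (1 4 2)}; {e, (1 3 4), (1 4 3)}; {e, (2 3 4), (2 4 3)}.
So G has 4 subgroups of order 3.

4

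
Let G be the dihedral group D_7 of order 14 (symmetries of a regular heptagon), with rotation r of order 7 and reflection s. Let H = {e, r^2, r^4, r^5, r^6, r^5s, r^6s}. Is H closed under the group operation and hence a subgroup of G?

No

r^4 ∈ H but its inverse r^3 ∉ H, so H is not a subgroup.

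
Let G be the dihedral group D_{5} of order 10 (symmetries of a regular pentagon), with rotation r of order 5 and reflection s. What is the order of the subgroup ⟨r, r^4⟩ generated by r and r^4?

5

|⟨r⟩| = 5 and |⟨r^4⟩| = 5, so |H| is a multiple of lcm(5, 5) = 5 and divides |G| = 10.
Closing under the operation: H = {e, r, r^2, r^3, r^4}, so |H| = 5.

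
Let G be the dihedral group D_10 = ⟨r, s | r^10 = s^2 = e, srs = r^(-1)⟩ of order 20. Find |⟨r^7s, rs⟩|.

10

|⟨r^7s⟩| = 2 and |⟨rs⟩| = 2, so |H| is a multiple of lcm(2, 2) = 2 and divides |G| = 20.
Closing under the operation: H = {e, r^2, r^4, r^6, r^8, rs, r^3s, r^5s, r^7s, r^9s}, so |H| = 10.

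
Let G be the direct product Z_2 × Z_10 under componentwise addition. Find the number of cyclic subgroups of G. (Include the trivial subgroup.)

8

Each element a generates a cyclic subgroup ⟨a⟩; distinct elements may generate the same one (a cyclic group of order d has φ(d) generators).
Cyclic subgroups by order — order 1: 1; order 2: 3; order 5: 1; order 10: 3.
Total: 8.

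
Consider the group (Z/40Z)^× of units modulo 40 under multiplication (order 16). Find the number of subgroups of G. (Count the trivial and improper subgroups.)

27

|G| = 16, so by Lagrange every subgroup order divides 16. Divisors: 1, 2, 4, 8, 16.
Subgroups by order — order 1: 1; order 2: 7; order 4: 11; order 8: 7; order 16: 1.
Total: 1 + 7 + 11 + 7 + 1 = 27.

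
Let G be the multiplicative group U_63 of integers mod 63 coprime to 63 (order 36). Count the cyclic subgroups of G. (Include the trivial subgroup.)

20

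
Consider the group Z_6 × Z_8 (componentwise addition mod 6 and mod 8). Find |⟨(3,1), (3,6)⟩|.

16

|⟨(3,1)⟩| = 8 and |⟨(3,6)⟩| = 4, so |H| is a multiple of lcm(8, 4) = 8 and divides |G| = 48.
Closing under the operation: H = {(0,0), (0,1), (0,2), (0,3), (0,4), (0,5), (0,6), (0,7), (3,0), (3,1), (3,2), (3,3), (3,4), (3,5), (3,6), (3,7)}, so |H| = 16.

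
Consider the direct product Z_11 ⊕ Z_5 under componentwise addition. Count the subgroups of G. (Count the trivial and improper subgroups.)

|G| = 55, so by Lagrange every subgroup order divides 55. Divisors: 1, 5, 11, 55.
Subgroups by order — order 1: 1; order 5: 1; order 11: 1; order 55: 1.
Total: 1 + 1 + 1 + 1 = 4.

4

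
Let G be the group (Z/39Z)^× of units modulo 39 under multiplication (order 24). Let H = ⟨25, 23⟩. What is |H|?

12

|⟨25⟩| = 2 and |⟨23⟩| = 6, so |H| is a multiple of lcm(2, 6) = 6 and divides |G| = 24.
Closing under the operation: H = {1, 4, 10, 14, 16, 17, 22, 23, 25, 29, 35, 38}, so |H| = 12.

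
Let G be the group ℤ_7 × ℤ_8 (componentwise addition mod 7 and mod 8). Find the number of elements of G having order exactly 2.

1

An element (a,b) has order lcm(ord(a), ord(b)); count pairs with lcm equal to 2.
Enumerating gives 1 such elements.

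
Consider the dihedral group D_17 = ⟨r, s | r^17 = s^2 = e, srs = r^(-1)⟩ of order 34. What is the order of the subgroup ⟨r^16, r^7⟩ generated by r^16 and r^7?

|⟨r^16⟩| = 17 and |⟨r^7⟩| = 17, so |H| is a multiple of lcm(17, 17) = 17 and divides |G| = 34.
Closing under the operation: H = {e, r, r^2, r^3, r^4, r^5, r^6, r^7, r^8, r^9, r^10, r^11, r^12, r^13, r^14, r^15, r^16}, so |H| = 17.

17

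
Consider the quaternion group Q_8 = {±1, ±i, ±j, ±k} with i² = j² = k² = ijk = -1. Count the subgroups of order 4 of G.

3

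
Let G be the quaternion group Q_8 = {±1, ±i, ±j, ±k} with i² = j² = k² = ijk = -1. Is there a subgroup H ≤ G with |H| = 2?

2 | 8. A subgroup of order 2 is {1, -1}.

Yes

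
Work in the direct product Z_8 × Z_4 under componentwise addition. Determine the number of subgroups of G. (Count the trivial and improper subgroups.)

22

|G| = 32, so by Lagrange every subgroup order divides 32. Divisors: 1, 2, 4, 8, 16, 32.
Subgroups by order — order 1: 1; order 2: 3; order 4: 7; order 8: 7; order 16: 3; order 32: 1.
Total: 1 + 3 + 7 + 7 + 3 + 1 = 22.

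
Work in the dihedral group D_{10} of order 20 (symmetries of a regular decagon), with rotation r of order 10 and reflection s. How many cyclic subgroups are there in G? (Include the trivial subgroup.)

14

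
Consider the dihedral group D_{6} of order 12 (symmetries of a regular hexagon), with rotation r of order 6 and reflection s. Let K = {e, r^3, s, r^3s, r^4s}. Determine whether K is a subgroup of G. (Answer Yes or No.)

No

|K| = 5 does not divide |G| = 12, so by Lagrange K is not a subgroup.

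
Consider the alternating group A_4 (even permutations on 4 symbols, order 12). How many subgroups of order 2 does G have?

|G| = 12 and 2 | 12, so subgroups of order 2 are possible by Lagrange.
The subgroups of order 2 are: {e, (1 2)(3 4)}; {e, (1 3)(2 4)}; {e, (1 4)(2 3)}.
So G has 3 subgroups of order 2.

3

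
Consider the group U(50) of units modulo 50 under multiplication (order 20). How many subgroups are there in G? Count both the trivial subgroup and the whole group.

|G| = 20, so by Lagrange every subgroup order divides 20. Divisors: 1, 2, 4, 5, 10, 20.
Subgroups by order — order 1: 1; order 2: 1; order 4: 1; order 5: 1; order 10: 1; order 20: 1.
Total: 1 + 1 + 1 + 1 + 1 + 1 = 6.

6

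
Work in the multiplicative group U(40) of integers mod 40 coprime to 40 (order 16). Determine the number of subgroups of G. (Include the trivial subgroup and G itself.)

|G| = 16, so by Lagrange every subgroup order divides 16. Divisors: 1, 2, 4, 8, 16.
Subgroups by order — order 1: 1; order 2: 7; order 4: 11; order 8: 7; order 16: 1.
Total: 1 + 7 + 11 + 7 + 1 = 27.

27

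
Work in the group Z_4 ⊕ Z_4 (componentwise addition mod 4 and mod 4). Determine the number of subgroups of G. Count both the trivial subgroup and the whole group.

15

|G| = 16, so by Lagrange every subgroup order divides 16. Divisors: 1, 2, 4, 8, 16.
Subgroups by order — order 1: 1; order 2: 3; order 4: 7; order 8: 3; order 16: 1.
Total: 1 + 3 + 7 + 3 + 1 = 15.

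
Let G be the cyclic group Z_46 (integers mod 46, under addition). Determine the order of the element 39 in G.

46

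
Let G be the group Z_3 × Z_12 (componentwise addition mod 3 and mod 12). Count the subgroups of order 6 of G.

4

|G| = 36 and 6 | 36, so subgroups of order 6 are possible by Lagrange.
The subgroups of order 6 are: {(0,0), (0,2), (0,4), (0,6), (0,8), (0,10)}; {(0,0), (0,6), (1,0), (1,6), (2,0), (2,6)}; {(0,0), (0,6), (1,4), (1,10), (2,2), (2,8)}; {(0,0), (0,6), (1,2), (1,8), (2,4), (2,10)}.
So G has 4 subgroups of order 6.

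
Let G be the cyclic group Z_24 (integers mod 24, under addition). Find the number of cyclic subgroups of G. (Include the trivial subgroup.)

8

Each element a generates a cyclic subgroup ⟨a⟩; distinct elements may generate the same one (a cyclic group of order d has φ(d) generators).
Cyclic subgroups by order — order 1: 1; order 2: 1; order 3: 1; order 4: 1; order 6: 1; order 8: 1; order 12: 1; order 24: 1.
Total: 8.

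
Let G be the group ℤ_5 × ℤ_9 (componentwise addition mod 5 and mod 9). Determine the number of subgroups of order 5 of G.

|G| = 45 and 5 | 45, so subgroups of order 5 are possible by Lagrange.
The subgroups of order 5 are: {(0,0), (1,0), (2,0), (3,0), (4,0)}.
So G has 1 subgroup of order 5.

1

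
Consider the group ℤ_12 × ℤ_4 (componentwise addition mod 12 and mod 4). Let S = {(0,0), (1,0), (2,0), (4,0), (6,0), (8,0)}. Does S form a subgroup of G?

No

(1,0) ∈ S but its inverse (11,0) ∉ S, so S is not a subgroup.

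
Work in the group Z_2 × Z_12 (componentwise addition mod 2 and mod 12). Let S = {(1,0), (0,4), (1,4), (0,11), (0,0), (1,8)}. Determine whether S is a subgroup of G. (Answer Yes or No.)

No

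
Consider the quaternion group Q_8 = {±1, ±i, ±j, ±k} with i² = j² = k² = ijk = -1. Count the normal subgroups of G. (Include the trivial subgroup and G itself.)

G has 6 subgroups. Checking conjugation-invariance by order — order 1: 1/1 normal; order 2: 1/1 normal; order 4: 3/3 normal; order 8: 1/1 normal.
Total normal subgroups: 6.

6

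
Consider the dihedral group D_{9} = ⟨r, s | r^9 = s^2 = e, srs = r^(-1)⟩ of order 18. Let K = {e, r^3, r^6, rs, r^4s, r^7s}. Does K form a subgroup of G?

Yes

|K| = 6 divides |G| = 18, consistent with Lagrange.
K contains the identity, every element's inverse is in K, and K is closed under ·: it is a subgroup.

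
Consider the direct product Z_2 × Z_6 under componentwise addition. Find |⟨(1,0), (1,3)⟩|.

4

|⟨(1,0)⟩| = 2 and |⟨(1,3)⟩| = 2, so |H| is a multiple of lcm(2, 2) = 2 and divides |G| = 12.
Closing under the operation: H = {(0,0), (0,3), (1,0), (1,3)}, so |H| = 4.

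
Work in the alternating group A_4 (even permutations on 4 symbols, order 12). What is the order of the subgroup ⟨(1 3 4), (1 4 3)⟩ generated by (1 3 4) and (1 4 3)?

|⟨(1 3 4)⟩| = 3 and |⟨(1 4 3)⟩| = 3, so |H| is a multiple of lcm(3, 3) = 3 and divides |G| = 12.
Closing under the operation: H = {e, (1 3 4), (1 4 3)}, so |H| = 3.

3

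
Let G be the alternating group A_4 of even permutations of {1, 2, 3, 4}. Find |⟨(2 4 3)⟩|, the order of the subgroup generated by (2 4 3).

3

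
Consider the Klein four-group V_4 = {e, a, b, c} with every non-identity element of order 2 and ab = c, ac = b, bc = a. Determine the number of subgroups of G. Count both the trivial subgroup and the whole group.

|G| = 4, so by Lagrange every subgroup order divides 4. Divisors: 1, 2, 4.
Subgroups by order — order 1: 1; order 2: 3; order 4: 1.
Total: 1 + 3 + 1 = 5.

5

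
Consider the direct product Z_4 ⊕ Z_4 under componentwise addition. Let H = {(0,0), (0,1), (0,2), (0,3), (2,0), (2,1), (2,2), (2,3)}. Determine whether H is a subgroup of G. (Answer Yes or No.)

|H| = 8 divides |G| = 16, consistent with Lagrange.
H contains the identity, every element's inverse is in H, and H is closed under +: it is a subgroup.

Yes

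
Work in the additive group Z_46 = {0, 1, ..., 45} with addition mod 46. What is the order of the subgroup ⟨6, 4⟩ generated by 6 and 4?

|⟨6⟩| = 23 and |⟨4⟩| = 23, so |H| is a multiple of lcm(23, 23) = 23 and divides |G| = 46.
Closing under the operation: H = {0, 2, 4, 6, 8, 10, 12, 14, 16, 18, 20, 22, 24, 26, 28, 30, 32, 34, 36, 38, 40, 42, 44}, so |H| = 23.

23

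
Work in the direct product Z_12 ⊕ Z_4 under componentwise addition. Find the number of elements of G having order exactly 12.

24

An element (a,b) has order lcm(ord(a), ord(b)); count pairs with lcm equal to 12.
Enumerating gives 24 such elements.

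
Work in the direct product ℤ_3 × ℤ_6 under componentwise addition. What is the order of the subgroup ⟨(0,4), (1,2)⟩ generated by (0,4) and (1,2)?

|⟨(0,4)⟩| = 3 and |⟨(1,2)⟩| = 3, so |H| is a multiple of lcm(3, 3) = 3 and divides |G| = 18.
Closing under the operation: H = {(0,0), (0,2), (0,4), (1,0), (1,2), (1,4), (2,0), (2,2), (2,4)}, so |H| = 9.

9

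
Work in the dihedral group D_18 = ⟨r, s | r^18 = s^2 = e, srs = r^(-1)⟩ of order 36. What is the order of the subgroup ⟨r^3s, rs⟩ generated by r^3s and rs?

18

|⟨r^3s⟩| = 2 and |⟨rs⟩| = 2, so |H| is a multiple of lcm(2, 2) = 2 and divides |G| = 36.
Closing under the operation: H = {e, r^2, r^4, r^6, r^8, r^10, r^12, r^14, r^16, rs, r^3s, r^5s, r^7s, r^9s, r^11s, r^13s, r^15s, r^17s}, so |H| = 18.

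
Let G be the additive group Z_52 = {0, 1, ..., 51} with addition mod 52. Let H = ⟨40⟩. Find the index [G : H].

|⟨40⟩| = 13 and |G| = 52.
By Lagrange, [G : H] = |G|/|H| = 52/13 = 4.

4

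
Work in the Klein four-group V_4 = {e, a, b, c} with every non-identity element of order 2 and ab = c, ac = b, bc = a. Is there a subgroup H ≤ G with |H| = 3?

No

3 does not divide |G| = 4, so by Lagrange no subgroup of order 3 exists.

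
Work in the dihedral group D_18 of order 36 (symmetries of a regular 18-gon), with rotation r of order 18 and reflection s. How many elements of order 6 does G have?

2

The elements of order 6 are: r^3, r^15.
That's 2.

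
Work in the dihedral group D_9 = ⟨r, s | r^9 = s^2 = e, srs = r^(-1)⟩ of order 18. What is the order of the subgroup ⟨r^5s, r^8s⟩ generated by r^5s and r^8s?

|⟨r^5s⟩| = 2 and |⟨r^8s⟩| = 2, so |H| is a multiple of lcm(2, 2) = 2 and divides |G| = 18.
Closing under the operation: H = {e, r^3, r^6, r^2s, r^5s, r^8s}, so |H| = 6.

6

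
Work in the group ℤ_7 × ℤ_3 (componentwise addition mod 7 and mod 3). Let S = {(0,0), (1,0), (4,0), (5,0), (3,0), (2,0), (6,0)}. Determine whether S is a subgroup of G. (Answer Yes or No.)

|S| = 7 divides |G| = 21, consistent with Lagrange.
S contains the identity, every element's inverse is in S, and S is closed under +: it is a subgroup.
In fact S = ⟨(4,0)⟩.

Yes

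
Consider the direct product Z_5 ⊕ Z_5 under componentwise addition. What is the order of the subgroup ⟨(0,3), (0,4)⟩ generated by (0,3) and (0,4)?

|⟨(0,3)⟩| = 5 and |⟨(0,4)⟩| = 5, so |H| is a multiple of lcm(5, 5) = 5 and divides |G| = 25.
Closing under the operation: H = {(0,0), (0,1), (0,2), (0,3), (0,4)}, so |H| = 5.

5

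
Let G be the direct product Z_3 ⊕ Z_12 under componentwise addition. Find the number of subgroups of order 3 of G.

4

|G| = 36 and 3 | 36, so subgroups of order 3 are possible by Lagrange.
The subgroups of order 3 are: {(0,0), (0,4), (0,8)}; {(0,0), (1,0), (2,0)}; {(0,0), (1,4), (2,8)}; {(0,0), (1,8), (2,4)}.
So G has 4 subgroups of order 3.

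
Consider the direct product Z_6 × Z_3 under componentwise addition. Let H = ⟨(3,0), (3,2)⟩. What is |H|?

6

|⟨(3,0)⟩| = 2 and |⟨(3,2)⟩| = 6, so |H| is a multiple of lcm(2, 6) = 6 and divides |G| = 18.
Closing under the operation: H = {(0,0), (0,1), (0,2), (3,0), (3,1), (3,2)}, so |H| = 6.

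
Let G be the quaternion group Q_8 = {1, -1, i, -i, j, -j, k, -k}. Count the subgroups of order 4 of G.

3

|G| = 8 and 4 | 8, so subgroups of order 4 are possible by Lagrange.
The subgroups of order 4 are: {1, -1, i, -i}; {1, -1, j, -j}; {1, -1, k, -k}.
So G has 3 subgroups of order 4.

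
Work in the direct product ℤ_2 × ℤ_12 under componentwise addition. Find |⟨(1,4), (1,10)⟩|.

12

|⟨(1,4)⟩| = 6 and |⟨(1,10)⟩| = 6, so |H| is a multiple of lcm(6, 6) = 6 and divides |G| = 24.
Closing under the operation: H = {(0,0), (0,2), (0,4), (0,6), (0,8), (0,10), (1,0), (1,2), (1,4), (1,6), (1,8), (1,10)}, so |H| = 12.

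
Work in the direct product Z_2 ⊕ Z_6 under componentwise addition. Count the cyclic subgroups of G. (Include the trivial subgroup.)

Each element a generates a cyclic subgroup ⟨a⟩; distinct elements may generate the same one (a cyclic group of order d has φ(d) generators).
Cyclic subgroups by order — order 1: 1; order 2: 3; order 3: 1; order 6: 3.
Total: 8.

8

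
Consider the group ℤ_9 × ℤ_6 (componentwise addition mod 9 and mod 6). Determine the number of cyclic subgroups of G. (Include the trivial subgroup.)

A cyclic subgroup of order d is generated by each of its φ(d) elements of order d, so the cyclic subgroups of order d number (#elements of order d)/φ(d).
Cyclic subgroups by order — order 1: 1; order 2: 1; order 3: 4; order 6: 4; order 9: 3; order 18: 3.
Total: 16.

16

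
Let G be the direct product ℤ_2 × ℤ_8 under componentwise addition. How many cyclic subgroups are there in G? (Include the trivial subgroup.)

8

Each element a generates a cyclic subgroup ⟨a⟩; distinct elements may generate the same one (a cyclic group of order d has φ(d) generators).
Cyclic subgroups by order — order 1: 1; order 2: 3; order 4: 2; order 8: 2.
Total: 8.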